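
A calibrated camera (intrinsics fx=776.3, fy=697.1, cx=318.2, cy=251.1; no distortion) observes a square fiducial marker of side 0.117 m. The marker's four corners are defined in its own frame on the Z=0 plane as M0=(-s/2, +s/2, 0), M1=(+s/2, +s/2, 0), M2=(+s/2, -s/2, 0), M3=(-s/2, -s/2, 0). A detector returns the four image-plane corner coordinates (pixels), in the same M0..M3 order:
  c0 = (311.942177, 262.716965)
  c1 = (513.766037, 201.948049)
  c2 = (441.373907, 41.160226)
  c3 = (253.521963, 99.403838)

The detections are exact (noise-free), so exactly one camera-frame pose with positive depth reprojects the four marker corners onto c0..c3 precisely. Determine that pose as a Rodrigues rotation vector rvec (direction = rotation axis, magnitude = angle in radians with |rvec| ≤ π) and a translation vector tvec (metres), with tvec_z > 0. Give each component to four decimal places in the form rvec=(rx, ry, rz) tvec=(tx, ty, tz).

Intrinsics K: fx=776.3, fy=697.1, cx=318.2, cy=251.1
Marker side s = 0.117 m; corners in marker frame (Z=0):
  M0 = (-0.0585, +0.0585, 0)
  M1 = (+0.0585, +0.0585, 0)
  M2 = (+0.0585, -0.0585, 0)
  M3 = (-0.0585, -0.0585, 0)
Detected image corners:
  c0 = (311.942177, 262.716965) px
  c1 = (513.766037, 201.948049) px
  c2 = (441.373907, 41.160226) px
  c3 = (253.521963, 99.403838) px
Planar DLT: solve 8×8 A·h = b for H (H[2,2]=1):
  H  [+1632.14318 +336.18087 +378.56484]
  H  [-520.60656 +1296.51514 +148.67460]
  H  [-0.08179 -0.58545 +1.00000]
B = K⁻¹H; ‖b₁‖=2.254716, ‖b₂‖=2.254716; λ = 2/(‖b₁‖+‖b₂‖) = 0.443515, sign → tz>0 ⇒ λ=+0.443515
r₁ = λ·B[:,0] = (+0.94734,-0.31816,-0.03628); r₂ = λ·B[:,1] = (+0.29850,+0.91841,-0.25966)
r₃ = r₁×r₂ = (+0.11593,+0.23516,+0.96502); SVD([r₁ r₂ r₃]) → R = UVᵀ:
  R  [+0.94734 +0.29850 +0.11593]
  R  [-0.31816 +0.91841 +0.23516]
  R  [-0.03628 -0.25966 +0.96502]
t = (+0.03449, -0.06517, +0.44351) m
tr R = 2.830773; θ = arccos((tr R − 1)/2) = 0.414330 rad = 23.739°
axis k = ((R−Rᵀ)₃₂, (R−Rᵀ)₁₃, (R−Rᵀ)₂₁) / (2 sinθ) = (-0.614558, +0.189037, -0.765887)
rvec = θ·k = (-0.254630, +0.078324, -0.317330)

rvec=(-0.2546, 0.0783, -0.3173) tvec=(0.0345, -0.0652, 0.4435)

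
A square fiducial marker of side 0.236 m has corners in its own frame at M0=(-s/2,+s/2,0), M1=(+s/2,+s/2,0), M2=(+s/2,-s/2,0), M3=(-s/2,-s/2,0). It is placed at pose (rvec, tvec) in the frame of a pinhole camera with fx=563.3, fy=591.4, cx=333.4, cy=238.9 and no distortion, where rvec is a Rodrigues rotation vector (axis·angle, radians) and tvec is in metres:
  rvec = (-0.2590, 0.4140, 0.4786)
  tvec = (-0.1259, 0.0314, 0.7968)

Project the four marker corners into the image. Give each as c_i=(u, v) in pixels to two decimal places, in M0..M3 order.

Intrinsics K: fx=563.3, fy=591.4, cx=333.4, cy=238.9
Marker side s = 0.236 m; corners in marker frame (Z=0):
  M0 = (-0.1180, +0.1180, 0)
  M1 = (+0.1180, +0.1180, 0)
  M2 = (+0.1180, -0.1180, 0)
  M3 = (-0.1180, -0.1180, 0)
rvec = (-0.2590, 0.4140, 0.4786), |rvec| = θ = 0.68377 rad = 39.177°
Rodrigues: sinθ=0.63172, 1−cosθ=0.22480; R = I + sinθ·[k]× + (1−cosθ)·[k]×²:
    [+0.80745 -0.49372 +0.32288]
    [+0.39061 +0.85761 +0.33455]
    [-0.44209 -0.14401 +0.88534]
t = (-0.1259, 0.0314, 0.7968) m
M0: Pc = R·M0+t = (-0.27944, +0.08651, +0.83197); u = 563.3·(-0.27944)/0.83197 + 333.4 = 144.2014, v = 591.4·(+0.08651)/0.83197 + 238.9 = 300.3919
M1: Pc = R·M1+t = (-0.08888, +0.17869, +0.72764); u = 563.3·(-0.08888)/0.72764 + 333.4 = 264.5938, v = 591.4·(+0.17869)/0.72764 + 238.9 = 384.1331
M2: Pc = R·M2+t = (+0.02764, -0.02371, +0.76163); u = 563.3·(+0.02764)/0.76163 + 333.4 = 353.8419, v = 591.4·(-0.02371)/0.76163 + 238.9 = 220.4926
M3: Pc = R·M3+t = (-0.16292, -0.11589, +0.86596); u = 563.3·(-0.16292)/0.86596 + 333.4 = 227.4219, v = 591.4·(-0.11589)/0.86596 + 238.9 = 159.7538

c0=(144.20, 300.39) c1=(264.59, 384.13) c2=(353.84, 220.49) c3=(227.42, 159.75)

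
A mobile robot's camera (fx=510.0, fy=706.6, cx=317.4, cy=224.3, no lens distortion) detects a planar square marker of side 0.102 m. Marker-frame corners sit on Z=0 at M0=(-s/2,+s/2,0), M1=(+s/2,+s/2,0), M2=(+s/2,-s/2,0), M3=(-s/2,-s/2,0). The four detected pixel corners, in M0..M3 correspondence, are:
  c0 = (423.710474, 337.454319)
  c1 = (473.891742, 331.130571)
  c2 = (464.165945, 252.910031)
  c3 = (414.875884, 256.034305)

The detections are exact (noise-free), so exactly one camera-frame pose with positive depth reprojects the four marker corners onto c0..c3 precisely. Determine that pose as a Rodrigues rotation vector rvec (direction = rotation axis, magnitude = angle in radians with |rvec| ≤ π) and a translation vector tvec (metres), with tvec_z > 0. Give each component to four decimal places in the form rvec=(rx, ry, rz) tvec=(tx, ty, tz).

rvec=(-0.2389, -0.3411, -0.0669) tvec=(0.2234, 0.0881, 0.8957)

Intrinsics K: fx=510.0, fy=706.6, cx=317.4, cy=224.3
Marker side s = 0.102 m; corners in marker frame (Z=0):
  M0 = (-0.0510, +0.0510, 0)
  M1 = (+0.0510, +0.0510, 0)
  M2 = (+0.0510, -0.0510, 0)
  M3 = (-0.0510, -0.0510, 0)
Detected image corners:
  c0 = (423.710474, 337.454319) px
  c1 = (473.891742, 331.130571) px
  c2 = (464.165945, 252.910031) px
  c3 = (414.875884, 256.034305) px
Planar DLT: solve 8×8 A·h = b for H (H[2,2]=1):
  H  [+655.62002 -18.32178 +444.58264]
  H  [+65.27730 +709.74832 +293.83544]
  H  [+0.37840 -0.24628 +1.00000]
B = K⁻¹H; ‖b₁‖=1.116477, ‖b₂‖=1.116477; λ = 2/(‖b₁‖+‖b₂‖) = 0.895674, sign → tz>0 ⇒ λ=+0.895674
r₁ = λ·B[:,0] = (+0.94049,-0.02484,+0.33892); r₂ = λ·B[:,1] = (+0.10511,+0.96969,-0.22059)
r₃ = r₁×r₂ = (-0.32317,+0.24308,+0.91459); SVD([r₁ r₂ r₃]) → R = UVᵀ:
  R  [+0.94049 +0.10511 -0.32317]
  R  [-0.02484 +0.96969 +0.24308]
  R  [+0.33892 -0.22059 +0.91459]
t = (+0.22336, +0.08814, +0.89567) m
tr R = 2.824762; θ = arccos((tr R − 1)/2) = 0.421732 rad = 24.163°
axis k = ((R−Rᵀ)₃₂, (R−Rᵀ)₁₃, (R−Rᵀ)₂₁) / (2 sinθ) = (-0.566361, -0.808728, -0.158728)
rvec = θ·k = (-0.238853, -0.341067, -0.066941)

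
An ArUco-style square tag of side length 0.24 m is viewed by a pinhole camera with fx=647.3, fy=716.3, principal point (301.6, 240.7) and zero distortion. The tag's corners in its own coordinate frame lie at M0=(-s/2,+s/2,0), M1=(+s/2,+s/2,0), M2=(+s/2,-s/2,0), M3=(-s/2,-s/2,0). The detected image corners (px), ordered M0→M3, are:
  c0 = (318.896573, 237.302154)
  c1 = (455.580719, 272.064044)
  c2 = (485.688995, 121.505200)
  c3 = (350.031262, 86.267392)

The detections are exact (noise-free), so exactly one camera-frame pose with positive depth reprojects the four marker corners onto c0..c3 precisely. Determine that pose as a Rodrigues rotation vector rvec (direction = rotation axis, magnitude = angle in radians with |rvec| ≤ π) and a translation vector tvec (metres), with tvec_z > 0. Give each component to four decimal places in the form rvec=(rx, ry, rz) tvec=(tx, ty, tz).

Intrinsics K: fx=647.3, fy=716.3, cx=301.6, cy=240.7
Marker side s = 0.24 m; corners in marker frame (Z=0):
  M0 = (-0.1200, +0.1200, 0)
  M1 = (+0.1200, +0.1200, 0)
  M2 = (+0.1200, -0.1200, 0)
  M3 = (-0.1200, -0.1200, 0)
Detected image corners:
  c0 = (318.896573, 237.302154) px
  c1 = (455.580719, 272.064044) px
  c2 = (485.688995, 121.505200) px
  c3 = (350.031262, 86.267392) px
Planar DLT: solve 8×8 A·h = b for H (H[2,2]=1):
  H  [+575.19180 -138.46891 +402.75778]
  H  [+149.31866 +623.47009 +179.08085]
  H  [+0.01943 -0.02704 +1.00000]
B = K⁻¹H; ‖b₁‖=0.902642, ‖b₂‖=0.902642; λ = 2/(‖b₁‖+‖b₂‖) = 1.107859, sign → tz>0 ⇒ λ=+1.107859
r₁ = λ·B[:,0] = (+0.97442,+0.22371,+0.02152); r₂ = λ·B[:,1] = (-0.22303,+0.97435,-0.02995)
r₃ = r₁×r₂ = (-0.02767,+0.02439,+0.99932); SVD([r₁ r₂ r₃]) → R = UVᵀ:
  R  [+0.97442 -0.22303 -0.02767]
  R  [+0.22371 +0.97435 +0.02439]
  R  [+0.02152 -0.02995 +0.99932]
t = (+0.17313, -0.09530, +1.10786) m
tr R = 2.948088; θ = arccos((tr R − 1)/2) = 0.228338 rad = 13.083°
axis k = ((R−Rᵀ)₃₂, (R−Rᵀ)₁₃, (R−Rᵀ)₂₁) / (2 sinθ) = (-0.120039, -0.108658, +0.986805)
rvec = θ·k = (-0.027409, -0.024811, +0.225325)

rvec=(-0.0274, -0.0248, 0.2253) tvec=(0.1731, -0.0953, 1.1079)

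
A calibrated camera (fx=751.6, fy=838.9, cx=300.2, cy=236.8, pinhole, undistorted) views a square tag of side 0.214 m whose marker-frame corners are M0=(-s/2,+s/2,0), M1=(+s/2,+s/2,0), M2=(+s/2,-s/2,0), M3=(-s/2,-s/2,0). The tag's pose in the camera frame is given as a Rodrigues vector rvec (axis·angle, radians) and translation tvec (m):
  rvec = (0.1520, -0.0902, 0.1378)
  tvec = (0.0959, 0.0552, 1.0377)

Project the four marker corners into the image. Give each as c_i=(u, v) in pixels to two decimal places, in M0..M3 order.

c0=(282.17, 354.34) c1=(431.68, 373.89) c2=(457.96, 207.83) c3=(304.43, 184.18)

Intrinsics K: fx=751.6, fy=838.9, cx=300.2, cy=236.8
Marker side s = 0.214 m; corners in marker frame (Z=0):
  M0 = (-0.1070, +0.1070, 0)
  M1 = (+0.1070, +0.1070, 0)
  M2 = (+0.1070, -0.1070, 0)
  M3 = (-0.1070, -0.1070, 0)
rvec = (0.1520, -0.0902, 0.1378), |rvec| = θ = 0.22412 rad = 12.841°
Rodrigues: sinθ=0.22225, 1−cosθ=0.02501; R = I + sinθ·[k]× + (1−cosθ)·[k]×²:
    [+0.98649 -0.14348 -0.07902]
    [+0.12982 +0.97904 -0.15692]
    [+0.09988 +0.14454 +0.98445]
t = (0.0959, 0.0552, 1.0377) m
M0: Pc = R·M0+t = (-0.02501, +0.14607, +1.04248); u = 751.6·(-0.02501)/1.04248 + 300.2 = 282.1708, v = 838.9·(+0.14607)/1.04248 + 236.8 = 354.3420
M1: Pc = R·M1+t = (+0.18610, +0.17385, +1.06385); u = 751.6·(+0.18610)/1.06385 + 300.2 = 431.6797, v = 838.9·(+0.17385)/1.06385 + 236.8 = 373.8880
M2: Pc = R·M2+t = (+0.21681, -0.03567, +1.03292); u = 751.6·(+0.21681)/1.03292 + 300.2 = 457.9585, v = 838.9·(-0.03567)/1.03292 + 236.8 = 207.8331
M3: Pc = R·M3+t = (+0.00570, -0.06345, +1.01155); u = 751.6·(+0.00570)/1.01155 + 300.2 = 304.4330, v = 838.9·(-0.06345)/1.01155 + 236.8 = 184.1807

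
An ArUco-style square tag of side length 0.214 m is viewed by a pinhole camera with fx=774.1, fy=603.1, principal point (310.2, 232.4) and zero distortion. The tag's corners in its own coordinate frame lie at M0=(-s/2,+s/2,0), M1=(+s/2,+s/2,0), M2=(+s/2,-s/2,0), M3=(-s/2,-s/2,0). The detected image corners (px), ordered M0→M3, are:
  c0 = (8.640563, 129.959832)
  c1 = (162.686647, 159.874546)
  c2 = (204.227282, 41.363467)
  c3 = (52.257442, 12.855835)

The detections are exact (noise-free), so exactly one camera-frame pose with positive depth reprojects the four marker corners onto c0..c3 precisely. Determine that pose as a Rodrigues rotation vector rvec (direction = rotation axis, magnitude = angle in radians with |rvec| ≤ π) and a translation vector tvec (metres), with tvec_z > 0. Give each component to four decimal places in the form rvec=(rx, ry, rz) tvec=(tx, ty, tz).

Intrinsics K: fx=774.1, fy=603.1, cx=310.2, cy=232.4
Marker side s = 0.214 m; corners in marker frame (Z=0):
  M0 = (-0.1070, +0.1070, 0)
  M1 = (+0.1070, +0.1070, 0)
  M2 = (+0.1070, -0.1070, 0)
  M3 = (-0.1070, -0.1070, 0)
Detected image corners:
  c0 = (8.640563, 129.959832) px
  c1 = (162.686647, 159.874546) px
  c2 = (204.227282, 41.363467) px
  c3 = (52.257442, 12.855835) px
Planar DLT: solve 8×8 A·h = b for H (H[2,2]=1):
  H  [+710.94117 -206.88356 +106.81421]
  H  [+133.24913 +544.13766 +85.48939]
  H  [-0.03750 -0.07385 +1.00000]
B = K⁻¹H; ‖b₁‖=0.963391, ‖b₂‖=0.963391; λ = 2/(‖b₁‖+‖b₂‖) = 1.038000, sign → tz>0 ⇒ λ=+1.038000
r₁ = λ·B[:,0] = (+0.96891,+0.24434,-0.03893); r₂ = λ·B[:,1] = (-0.24670,+0.96606,-0.07665)
r₃ = r₁×r₂ = (+0.01888,+0.08387,+0.99630); SVD([r₁ r₂ r₃]) → R = UVᵀ:
  R  [+0.96891 -0.24670 +0.01888]
  R  [+0.24434 +0.96606 +0.08387]
  R  [-0.03893 -0.07665 +0.99630]
t = (-0.27272, -0.25285, +1.03800) m
tr R = 2.931263; θ = arccos((tr R − 1)/2) = 0.262934 rad = 15.065°
axis k = ((R−Rᵀ)₃₂, (R−Rᵀ)₁₃, (R−Rᵀ)₂₁) / (2 sinθ) = (-0.308798, +0.111199, +0.944605)
rvec = θ·k = (-0.081193, +0.029238, +0.248369)

rvec=(-0.0812, 0.0292, 0.2484) tvec=(-0.2727, -0.2528, 1.0380)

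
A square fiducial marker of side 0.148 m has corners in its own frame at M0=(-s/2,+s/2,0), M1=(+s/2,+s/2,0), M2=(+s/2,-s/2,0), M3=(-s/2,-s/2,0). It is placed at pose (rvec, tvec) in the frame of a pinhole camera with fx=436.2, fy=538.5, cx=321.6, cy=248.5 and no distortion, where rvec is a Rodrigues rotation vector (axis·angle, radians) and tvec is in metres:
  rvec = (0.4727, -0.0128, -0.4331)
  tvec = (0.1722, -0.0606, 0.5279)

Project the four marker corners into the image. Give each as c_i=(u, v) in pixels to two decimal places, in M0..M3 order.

c0=(425.11, 275.86) c1=(533.42, 217.99) c2=(508.89, 83.17) c3=(387.03, 152.08)

Intrinsics K: fx=436.2, fy=538.5, cx=321.6, cy=248.5
Marker side s = 0.148 m; corners in marker frame (Z=0):
  M0 = (-0.0740, +0.0740, 0)
  M1 = (+0.0740, +0.0740, 0)
  M2 = (+0.0740, -0.0740, 0)
  M3 = (-0.0740, -0.0740, 0)
rvec = (0.4727, -0.0128, -0.4331), |rvec| = θ = 0.64124 rad = 36.740°
Rodrigues: sinθ=0.59819, 1−cosθ=0.19864; R = I + sinθ·[k]× + (1−cosθ)·[k]×²:
    [+0.90930 +0.40110 -0.11084]
    [-0.40695 +0.80144 -0.43829]
    [-0.08696 +0.44364 +0.89197]
t = (0.1722, -0.0606, 0.5279) m
M0: Pc = R·M0+t = (+0.13459, +0.02882, +0.56716); u = 436.2·(+0.13459)/0.56716 + 321.6 = 425.1140, v = 538.5·(+0.02882)/0.56716 + 248.5 = 275.8637
M1: Pc = R·M1+t = (+0.26917, -0.03141, +0.55429); u = 436.2·(+0.26917)/0.55429 + 321.6 = 533.4223, v = 538.5·(-0.03141)/0.55429 + 248.5 = 217.9871
M2: Pc = R·M2+t = (+0.20981, -0.15002, +0.48864); u = 436.2·(+0.20981)/0.48864 + 321.6 = 508.8927, v = 538.5·(-0.15002)/0.48864 + 248.5 = 83.1703
M3: Pc = R·M3+t = (+0.07523, -0.08979, +0.50151); u = 436.2·(+0.07523)/0.50151 + 321.6 = 387.0337, v = 538.5·(-0.08979)/0.50151 + 248.5 = 152.0842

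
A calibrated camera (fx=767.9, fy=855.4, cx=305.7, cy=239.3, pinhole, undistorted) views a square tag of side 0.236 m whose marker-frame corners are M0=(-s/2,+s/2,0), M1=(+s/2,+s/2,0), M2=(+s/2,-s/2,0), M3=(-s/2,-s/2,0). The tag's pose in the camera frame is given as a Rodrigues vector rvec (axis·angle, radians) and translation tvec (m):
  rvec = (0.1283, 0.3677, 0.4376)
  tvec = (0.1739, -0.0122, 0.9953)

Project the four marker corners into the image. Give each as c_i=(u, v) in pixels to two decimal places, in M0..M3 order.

Intrinsics K: fx=767.9, fy=855.4, cx=305.7, cy=239.3
Marker side s = 0.236 m; corners in marker frame (Z=0):
  M0 = (-0.1180, +0.1180, 0)
  M1 = (+0.1180, +0.1180, 0)
  M2 = (+0.1180, -0.1180, 0)
  M3 = (-0.1180, -0.1180, 0)
rvec = (0.1283, 0.3677, 0.4376), |rvec| = θ = 0.58580 rad = 33.564°
Rodrigues: sinθ=0.55286, 1−cosθ=0.16673; R = I + sinθ·[k]× + (1−cosθ)·[k]×²:
    [+0.84127 -0.39008 +0.37431]
    [+0.43592 +0.89896 -0.04291]
    [-0.31975 +0.19927 +0.92631]
t = (0.1739, -0.0122, 0.9953) m
M0: Pc = R·M0+t = (+0.02860, +0.04244, +1.05654); u = 767.9·(+0.02860)/1.05654 + 305.7 = 326.4874, v = 855.4·(+0.04244)/1.05654 + 239.3 = 273.6596
M1: Pc = R·M1+t = (+0.22714, +0.14532, +0.98108); u = 767.9·(+0.22714)/0.98108 + 305.7 = 483.4845, v = 855.4·(+0.14532)/0.98108 + 239.3 = 366.0001
M2: Pc = R·M2+t = (+0.31920, -0.06684, +0.93406); u = 767.9·(+0.31920)/0.93406 + 305.7 = 568.1177, v = 855.4·(-0.06684)/0.93406 + 239.3 = 178.0894
M3: Pc = R·M3+t = (+0.12066, -0.16972, +1.00952); u = 767.9·(+0.12066)/1.00952 + 305.7 = 397.4808, v = 855.4·(-0.16972)/1.00952 + 239.3 = 95.4935

c0=(326.49, 273.66) c1=(483.48, 366.00) c2=(568.12, 178.09) c3=(397.48, 95.49)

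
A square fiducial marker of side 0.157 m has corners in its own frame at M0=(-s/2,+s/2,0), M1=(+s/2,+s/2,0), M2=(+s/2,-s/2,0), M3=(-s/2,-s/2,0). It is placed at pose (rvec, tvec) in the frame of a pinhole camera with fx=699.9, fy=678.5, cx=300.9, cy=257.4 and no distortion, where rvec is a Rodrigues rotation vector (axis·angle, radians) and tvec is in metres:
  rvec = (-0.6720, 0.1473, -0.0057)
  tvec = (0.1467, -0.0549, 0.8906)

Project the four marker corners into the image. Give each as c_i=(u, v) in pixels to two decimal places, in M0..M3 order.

c0=(354.84, 265.92) c1=(487.01, 259.37) c2=(472.49, 169.37) c3=(354.20, 177.24)

Intrinsics K: fx=699.9, fy=678.5, cx=300.9, cy=257.4
Marker side s = 0.157 m; corners in marker frame (Z=0):
  M0 = (-0.0785, +0.0785, 0)
  M1 = (+0.0785, +0.0785, 0)
  M2 = (+0.0785, -0.0785, 0)
  M3 = (-0.0785, -0.0785, 0)
rvec = (-0.6720, 0.1473, -0.0057), |rvec| = θ = 0.68798 rad = 39.418°
Rodrigues: sinθ=0.63498, 1−cosθ=0.22747; R = I + sinθ·[k]× + (1−cosθ)·[k]×²:
    [+0.98956 -0.04231 +0.13779]
    [-0.05283 +0.78296 +0.61983]
    [-0.13411 -0.62063 +0.77255]
t = (0.1467, -0.0549, 0.8906) m
M0: Pc = R·M0+t = (+0.06570, +0.01071, +0.85241); u = 699.9·(+0.06570)/0.85241 + 300.9 = 354.8440, v = 678.5·(+0.01071)/0.85241 + 257.4 = 265.9246
M1: Pc = R·M1+t = (+0.22106, +0.00241, +0.83135); u = 699.9·(+0.22106)/0.83135 + 300.9 = 487.0053, v = 678.5·(+0.00241)/0.83135 + 257.4 = 259.3709
M2: Pc = R·M2+t = (+0.22770, -0.12051, +0.92879); u = 699.9·(+0.22770)/0.92879 + 300.9 = 472.4867, v = 678.5·(-0.12051)/0.92879 + 257.4 = 169.3655
M3: Pc = R·M3+t = (+0.07234, -0.11221, +0.94985); u = 699.9·(+0.07234)/0.94985 + 300.9 = 354.2049, v = 678.5·(-0.11221)/0.94985 + 257.4 = 177.2420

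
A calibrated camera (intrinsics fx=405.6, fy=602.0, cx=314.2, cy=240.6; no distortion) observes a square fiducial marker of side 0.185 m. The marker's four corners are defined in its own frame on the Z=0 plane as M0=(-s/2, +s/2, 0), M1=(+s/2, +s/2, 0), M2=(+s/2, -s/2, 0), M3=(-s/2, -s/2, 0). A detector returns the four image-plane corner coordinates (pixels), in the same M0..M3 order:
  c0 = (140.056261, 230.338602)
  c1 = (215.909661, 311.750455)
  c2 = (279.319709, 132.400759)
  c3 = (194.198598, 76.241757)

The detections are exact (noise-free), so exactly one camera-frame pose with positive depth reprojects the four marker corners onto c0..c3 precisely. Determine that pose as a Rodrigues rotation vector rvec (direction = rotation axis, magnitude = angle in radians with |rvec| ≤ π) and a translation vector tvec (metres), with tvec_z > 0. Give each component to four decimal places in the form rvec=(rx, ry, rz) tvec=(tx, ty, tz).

rvec=(-0.1139, 0.5067, 0.4771) tvec=(-0.1613, -0.0548, 0.5950)

Intrinsics K: fx=405.6, fy=602.0, cx=314.2, cy=240.6
Marker side s = 0.185 m; corners in marker frame (Z=0):
  M0 = (-0.0925, +0.0925, 0)
  M1 = (+0.0925, +0.0925, 0)
  M2 = (+0.0925, -0.0925, 0)
  M3 = (-0.0925, -0.0925, 0)
Detected image corners:
  c0 = (140.056261, 230.338602) px
  c1 = (215.909661, 311.750455) px
  c2 = (279.319709, 132.400759) px
  c3 = (194.198598, 76.241757) px
Planar DLT: solve 8×8 A·h = b for H (H[2,2]=1):
  H  [+263.62874 -311.88639 +204.24312]
  H  [+216.81067 +899.52573 +185.19881]
  H  [-0.82651 +0.01884 +1.00000]
B = K⁻¹H; ‖b₁‖=1.680646, ‖b₂‖=1.680646; λ = 2/(‖b₁‖+‖b₂‖) = 0.595009, sign → tz>0 ⇒ λ=+0.595009
r₁ = λ·B[:,0] = (+0.76770,+0.41084,-0.49178); r₂ = λ·B[:,1] = (-0.46622,+0.88460,+0.01121)
r₃ = r₁×r₂ = (+0.43963,+0.22067,+0.87065); SVD([r₁ r₂ r₃]) → R = UVᵀ:
  R  [+0.76770 -0.46622 +0.43963]
  R  [+0.41084 +0.88460 +0.22067]
  R  [-0.49178 +0.01121 +0.87065]
t = (-0.16131, -0.05476, +0.59501) m
tr R = 2.522945; θ = arccos((tr R − 1)/2) = 0.705215 rad = 40.406°
axis k = ((R−Rᵀ)₃₂, (R−Rᵀ)₁₃, (R−Rᵀ)₂₁) / (2 sinθ) = (-0.161568, +0.718465, +0.676538)
rvec = θ·k = (-0.113940, +0.506672, +0.477104)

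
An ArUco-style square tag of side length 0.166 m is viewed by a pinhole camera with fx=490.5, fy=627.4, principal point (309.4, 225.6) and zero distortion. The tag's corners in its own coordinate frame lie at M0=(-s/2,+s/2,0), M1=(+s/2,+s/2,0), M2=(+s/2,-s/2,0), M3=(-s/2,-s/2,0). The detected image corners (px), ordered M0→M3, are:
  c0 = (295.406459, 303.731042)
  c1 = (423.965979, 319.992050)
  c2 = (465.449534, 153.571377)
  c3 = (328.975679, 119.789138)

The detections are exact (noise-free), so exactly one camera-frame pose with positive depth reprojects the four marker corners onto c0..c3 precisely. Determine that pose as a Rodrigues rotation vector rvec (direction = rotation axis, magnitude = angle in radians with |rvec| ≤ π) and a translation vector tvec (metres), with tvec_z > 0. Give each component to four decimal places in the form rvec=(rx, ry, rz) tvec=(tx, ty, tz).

Intrinsics K: fx=490.5, fy=627.4, cx=309.4, cy=225.6
Marker side s = 0.166 m; corners in marker frame (Z=0):
  M0 = (-0.0830, +0.0830, 0)
  M1 = (+0.0830, +0.0830, 0)
  M2 = (+0.0830, -0.0830, 0)
  M3 = (-0.0830, -0.0830, 0)
Detected image corners:
  c0 = (295.406459, 303.731042) px
  c1 = (423.965979, 319.992050) px
  c2 = (465.449534, 153.571377) px
  c3 = (328.975679, 119.789138) px
Planar DLT: solve 8×8 A·h = b for H (H[2,2]=1):
  H  [+997.75038 -34.18414 +380.56858]
  H  [+267.29660 +1167.31785 +228.52707]
  H  [+0.52970 +0.50978 +1.00000]
B = K⁻¹H; ‖b₁‖=1.796148, ‖b₂‖=1.796148; λ = 2/(‖b₁‖+‖b₂‖) = 0.556747, sign → tz>0 ⇒ λ=+0.556747
r₁ = λ·B[:,0] = (+0.94648,+0.13115,+0.29491); r₂ = λ·B[:,1] = (-0.21783,+0.93381,+0.28382)
r₃ = r₁×r₂ = (-0.23817,-0.33287,+0.91240); SVD([r₁ r₂ r₃]) → R = UVᵀ:
  R  [+0.94648 -0.21783 -0.23817]
  R  [+0.13115 +0.93381 -0.33287]
  R  [+0.29491 +0.28382 +0.91240]
t = (+0.08078, +0.00260, +0.55675) m
tr R = 2.792689; θ = arccos((tr R − 1)/2) = 0.459341 rad = 26.318°
axis k = ((R−Rᵀ)₃₂, (R−Rᵀ)₁₃, (R−Rᵀ)₂₁) / (2 sinθ) = (+0.695476, -0.601181, +0.393567)
rvec = θ·k = (+0.319461, -0.276147, +0.180782)

rvec=(0.3195, -0.2761, 0.1808) tvec=(0.0808, 0.0026, 0.5567)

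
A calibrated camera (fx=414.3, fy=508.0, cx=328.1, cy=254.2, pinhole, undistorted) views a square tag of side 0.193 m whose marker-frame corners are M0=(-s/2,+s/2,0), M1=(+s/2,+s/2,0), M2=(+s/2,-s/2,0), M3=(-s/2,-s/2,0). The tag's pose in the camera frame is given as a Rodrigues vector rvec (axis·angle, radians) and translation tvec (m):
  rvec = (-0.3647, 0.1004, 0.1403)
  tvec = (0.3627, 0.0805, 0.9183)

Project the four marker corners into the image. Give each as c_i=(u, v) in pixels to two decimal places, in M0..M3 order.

c0=(444.87, 343.89) c1=(538.30, 359.64) c2=(536.44, 255.66) c3=(449.56, 243.57)

Intrinsics K: fx=414.3, fy=508.0, cx=328.1, cy=254.2
Marker side s = 0.193 m; corners in marker frame (Z=0):
  M0 = (-0.0965, +0.0965, 0)
  M1 = (+0.0965, +0.0965, 0)
  M2 = (+0.0965, -0.0965, 0)
  M3 = (-0.0965, -0.0965, 0)
rvec = (-0.3647, 0.1004, 0.1403), |rvec| = θ = 0.40345 rad = 23.116°
Rodrigues: sinθ=0.39259, 1−cosθ=0.08029; R = I + sinθ·[k]× + (1−cosθ)·[k]×²:
    [+0.98532 -0.15459 +0.07246]
    [+0.11846 +0.92468 +0.36183]
    [-0.12294 -0.34794 +0.92942]
t = (0.3627, 0.0805, 0.9183) m
M0: Pc = R·M0+t = (+0.25270, +0.15830, +0.89659); u = 414.3·(+0.25270)/0.89659 + 328.1 = 444.8686, v = 508.0·(+0.15830)/0.89659 + 254.2 = 343.8918
M1: Pc = R·M1+t = (+0.44287, +0.18116, +0.87286); u = 414.3·(+0.44287)/0.87286 + 328.1 = 538.3046, v = 508.0·(+0.18116)/0.87286 + 254.2 = 359.6364
M2: Pc = R·M2+t = (+0.47270, +0.00270, +0.94001); u = 414.3·(+0.47270)/0.94001 + 328.1 = 536.4375, v = 508.0·(+0.00270)/0.94001 + 254.2 = 255.6589
M3: Pc = R·M3+t = (+0.28253, -0.02016, +0.96374); u = 414.3·(+0.28253)/0.96374 + 328.1 = 449.5581, v = 508.0·(-0.02016)/0.96374 + 254.2 = 243.5714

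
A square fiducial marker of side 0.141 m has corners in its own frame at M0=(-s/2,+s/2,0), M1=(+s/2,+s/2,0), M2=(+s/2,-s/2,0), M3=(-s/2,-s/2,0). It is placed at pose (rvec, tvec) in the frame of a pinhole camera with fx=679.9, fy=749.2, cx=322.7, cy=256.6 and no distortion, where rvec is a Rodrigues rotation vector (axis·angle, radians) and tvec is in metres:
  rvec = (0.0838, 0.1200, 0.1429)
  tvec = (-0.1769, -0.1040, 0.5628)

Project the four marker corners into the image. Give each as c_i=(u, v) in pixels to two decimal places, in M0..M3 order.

Intrinsics K: fx=679.9, fy=749.2, cx=322.7, cy=256.6
Marker side s = 0.141 m; corners in marker frame (Z=0):
  M0 = (-0.0705, +0.0705, 0)
  M1 = (+0.0705, +0.0705, 0)
  M2 = (+0.0705, -0.0705, 0)
  M3 = (-0.0705, -0.0705, 0)
rvec = (0.0838, 0.1200, 0.1429), |rvec| = θ = 0.20456 rad = 11.720°
Rodrigues: sinθ=0.20313, 1−cosθ=0.02085; R = I + sinθ·[k]× + (1−cosθ)·[k]×²:
    [+0.98265 -0.13690 +0.12513]
    [+0.14692 +0.98633 -0.07467]
    [-0.11320 +0.09176 +0.98933]
t = (-0.1769, -0.1040, 0.5628) m
M0: Pc = R·M0+t = (-0.25583, -0.04482, +0.57725); u = 679.9·(-0.25583)/0.57725 + 322.7 = 21.3790, v = 749.2·(-0.04482)/0.57725 + 256.6 = 198.4270
M1: Pc = R·M1+t = (-0.11727, -0.02411, +0.56129); u = 679.9·(-0.11727)/0.56129 + 322.7 = 180.6434, v = 749.2·(-0.02411)/0.56129 + 256.6 = 224.4231
M2: Pc = R·M2+t = (-0.09797, -0.16318, +0.54835); u = 679.9·(-0.09797)/0.54835 + 322.7 = 201.2244, v = 749.2·(-0.16318)/0.54835 + 256.6 = 33.6526
M3: Pc = R·M3+t = (-0.23653, -0.18389, +0.56431); u = 679.9·(-0.23653)/0.56431 + 322.7 = 37.7263, v = 749.2·(-0.18389)/0.56431 + 256.6 = 12.4563

c0=(21.38, 198.43) c1=(180.64, 224.42) c2=(201.22, 33.65) c3=(37.73, 12.46)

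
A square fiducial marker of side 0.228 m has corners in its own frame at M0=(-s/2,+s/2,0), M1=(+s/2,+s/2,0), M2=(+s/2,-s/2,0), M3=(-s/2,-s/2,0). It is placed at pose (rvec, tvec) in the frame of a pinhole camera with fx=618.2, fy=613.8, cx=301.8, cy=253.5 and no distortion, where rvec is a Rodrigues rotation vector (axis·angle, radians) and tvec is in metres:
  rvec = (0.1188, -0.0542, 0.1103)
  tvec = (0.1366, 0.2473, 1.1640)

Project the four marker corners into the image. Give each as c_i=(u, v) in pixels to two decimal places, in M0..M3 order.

Intrinsics K: fx=618.2, fy=613.8, cx=301.8, cy=253.5
Marker side s = 0.228 m; corners in marker frame (Z=0):
  M0 = (-0.1140, +0.1140, 0)
  M1 = (+0.1140, +0.1140, 0)
  M2 = (+0.1140, -0.1140, 0)
  M3 = (-0.1140, -0.1140, 0)
rvec = (0.1188, -0.0542, 0.1103), |rvec| = θ = 0.17093 rad = 9.794°
Rodrigues: sinθ=0.17010, 1−cosθ=0.01457; R = I + sinθ·[k]× + (1−cosθ)·[k]×²:
    [+0.99247 -0.11298 -0.04740]
    [+0.10655 +0.98689 -0.12120]
    [+0.06047 +0.11524 +0.99150]
t = (0.1366, 0.2473, 1.1640) m
M0: Pc = R·M0+t = (+0.01058, +0.34766, +1.17024); u = 618.2·(+0.01058)/1.17024 + 301.8 = 307.3889, v = 613.8·(+0.34766)/1.17024 + 253.5 = 435.8492
M1: Pc = R·M1+t = (+0.23686, +0.37195, +1.18403); u = 618.2·(+0.23686)/1.18403 + 301.8 = 425.4691, v = 613.8·(+0.37195)/1.18403 + 253.5 = 446.3197
M2: Pc = R·M2+t = (+0.26262, +0.14694, +1.15776); u = 618.2·(+0.26262)/1.15776 + 301.8 = 442.0298, v = 613.8·(+0.14694)/1.15776 + 253.5 = 331.4028
M3: Pc = R·M3+t = (+0.03634, +0.12265, +1.14397); u = 618.2·(+0.03634)/1.14397 + 301.8 = 321.4370, v = 613.8·(+0.12265)/1.14397 + 253.5 = 319.3068

c0=(307.39, 435.85) c1=(425.47, 446.32) c2=(442.03, 331.40) c3=(321.44, 319.31)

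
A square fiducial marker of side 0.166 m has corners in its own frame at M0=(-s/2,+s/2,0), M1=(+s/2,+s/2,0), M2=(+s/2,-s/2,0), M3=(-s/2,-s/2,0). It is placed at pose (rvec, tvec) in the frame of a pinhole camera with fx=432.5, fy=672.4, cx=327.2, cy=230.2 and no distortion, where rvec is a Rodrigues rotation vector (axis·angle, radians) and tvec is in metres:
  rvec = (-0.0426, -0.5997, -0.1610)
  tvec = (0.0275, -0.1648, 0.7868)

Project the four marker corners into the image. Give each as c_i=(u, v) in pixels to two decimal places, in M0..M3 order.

Intrinsics K: fx=432.5, fy=672.4, cx=327.2, cy=230.2
Marker side s = 0.166 m; corners in marker frame (Z=0):
  M0 = (-0.0830, +0.0830, 0)
  M1 = (+0.0830, +0.0830, 0)
  M2 = (+0.0830, -0.0830, 0)
  M3 = (-0.0830, -0.0830, 0)
rvec = (-0.0426, -0.5997, -0.1610), |rvec| = θ = 0.62240 rad = 35.661°
Rodrigues: sinθ=0.58298, 1−cosθ=0.18752; R = I + sinθ·[k]× + (1−cosθ)·[k]×²:
    [+0.81336 +0.16317 -0.55840]
    [-0.13844 +0.98657 +0.08664]
    [+0.56504 +0.00684 +0.82503]
t = (0.0275, -0.1648, 0.7868) m
M0: Pc = R·M0+t = (-0.02647, -0.07142, +0.74047); u = 432.5·(-0.02647)/0.74047 + 327.2 = 311.7416, v = 672.4·(-0.07142)/0.74047 + 230.2 = 165.3418
M1: Pc = R·M1+t = (+0.10855, -0.09440, +0.83427); u = 432.5·(+0.10855)/0.83427 + 327.2 = 383.4757, v = 672.4·(-0.09440)/0.83427 + 230.2 = 154.1119
M2: Pc = R·M2+t = (+0.08147, -0.25818, +0.83313); u = 432.5·(+0.08147)/0.83313 + 327.2 = 369.4910, v = 672.4·(-0.25818)/0.83313 + 230.2 = 21.8324
M3: Pc = R·M3+t = (-0.05355, -0.23520, +0.73933); u = 432.5·(-0.05355)/0.73933 + 327.2 = 295.8726, v = 672.4·(-0.23520)/0.73933 + 230.2 = 16.2976

c0=(311.74, 165.34) c1=(383.48, 154.11) c2=(369.49, 21.83) c3=(295.87, 16.30)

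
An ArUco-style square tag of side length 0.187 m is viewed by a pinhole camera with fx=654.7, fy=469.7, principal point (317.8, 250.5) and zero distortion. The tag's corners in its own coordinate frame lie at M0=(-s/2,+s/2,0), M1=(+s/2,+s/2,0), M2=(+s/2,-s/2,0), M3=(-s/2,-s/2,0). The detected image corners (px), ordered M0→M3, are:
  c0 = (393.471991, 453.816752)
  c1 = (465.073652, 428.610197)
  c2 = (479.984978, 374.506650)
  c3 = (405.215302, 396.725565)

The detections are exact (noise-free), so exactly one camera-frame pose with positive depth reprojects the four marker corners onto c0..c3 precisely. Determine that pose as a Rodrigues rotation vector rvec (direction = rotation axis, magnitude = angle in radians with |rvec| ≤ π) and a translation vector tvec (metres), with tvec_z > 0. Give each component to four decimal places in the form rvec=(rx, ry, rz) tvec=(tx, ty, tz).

rvec=(0.4027, -0.5779, -0.0484) tvec=(0.2273, 0.4332, 1.2463)

Intrinsics K: fx=654.7, fy=469.7, cx=317.8, cy=250.5
Marker side s = 0.187 m; corners in marker frame (Z=0):
  M0 = (-0.0935, +0.0935, 0)
  M1 = (+0.0935, +0.0935, 0)
  M2 = (+0.0935, -0.0935, 0)
  M3 = (-0.0935, -0.0935, 0)
Detected image corners:
  c0 = (393.471991, 453.816752) px
  c1 = (465.073652, 428.610197) px
  c2 = (479.984978, 374.506650) px
  c3 = (405.215302, 396.725565) px
Planar DLT: solve 8×8 A·h = b for H (H[2,2]=1):
  H  [+573.60913 +62.54253 +437.17699]
  H  [+46.02201 +424.21240 +413.75054]
  H  [+0.41861 +0.30771 +1.00000]
B = K⁻¹H; ‖b₁‖=0.802357, ‖b₂‖=0.802357; λ = 2/(‖b₁‖+‖b₂‖) = 1.246328, sign → tz>0 ⇒ λ=+1.246328
r₁ = λ·B[:,0] = (+0.83871,-0.15613,+0.52172); r₂ = λ·B[:,1] = (-0.06710,+0.92110,+0.38351)
r₃ = r₁×r₂ = (-0.54043,-0.35666,+0.76205); SVD([r₁ r₂ r₃]) → R = UVᵀ:
  R  [+0.83871 -0.06710 -0.54043]
  R  [-0.15613 +0.92110 -0.35666]
  R  [+0.52172 +0.38351 +0.76205]
t = (+0.22725, +0.43318, +1.24633) m
tr R = 2.521859; θ = arccos((tr R − 1)/2) = 0.706052 rad = 40.454°
axis k = ((R−Rᵀ)₃₂, (R−Rᵀ)₁₃, (R−Rᵀ)₂₁) / (2 sinθ) = (+0.570386, -0.818507, -0.068604)
rvec = θ·k = (+0.402723, -0.577908, -0.048438)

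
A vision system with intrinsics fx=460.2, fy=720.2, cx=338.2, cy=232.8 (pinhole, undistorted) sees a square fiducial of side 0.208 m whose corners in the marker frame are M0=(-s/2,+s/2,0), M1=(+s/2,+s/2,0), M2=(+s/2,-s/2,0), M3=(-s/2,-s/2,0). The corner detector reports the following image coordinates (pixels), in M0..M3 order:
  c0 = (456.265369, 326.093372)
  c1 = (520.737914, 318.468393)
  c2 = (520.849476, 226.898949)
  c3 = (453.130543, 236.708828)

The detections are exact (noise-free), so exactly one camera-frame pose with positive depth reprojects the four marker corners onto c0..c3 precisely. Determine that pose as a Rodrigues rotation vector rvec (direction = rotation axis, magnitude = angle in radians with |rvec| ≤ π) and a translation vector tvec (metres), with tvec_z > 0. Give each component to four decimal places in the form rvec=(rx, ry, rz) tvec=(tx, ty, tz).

Intrinsics K: fx=460.2, fy=720.2, cx=338.2, cy=232.8
Marker side s = 0.208 m; corners in marker frame (Z=0):
  M0 = (-0.1040, +0.1040, 0)
  M1 = (+0.1040, +0.1040, 0)
  M2 = (+0.1040, -0.1040, 0)
  M3 = (-0.1040, -0.1040, 0)
Detected image corners:
  c0 = (456.265369, 326.093372) px
  c1 = (520.737914, 318.468393) px
  c2 = (520.849476, 226.898949) px
  c3 = (453.130543, 236.708828) px
Planar DLT: solve 8×8 A·h = b for H (H[2,2]=1):
  H  [+272.14474 +123.55678 +487.44443]
  H  [-67.58498 +500.94472 +278.20561]
  H  [-0.09314 +0.23827 +1.00000]
B = K⁻¹H; ‖b₁‖=0.669395, ‖b₂‖=0.669395; λ = 2/(‖b₁‖+‖b₂‖) = 1.493886, sign → tz>0 ⇒ λ=+1.493886
r₁ = λ·B[:,0] = (+0.98568,-0.09521,-0.13914); r₂ = λ·B[:,1] = (+0.13950,+0.92404,+0.35594)
r₃ = r₁×r₂ = (+0.09468,-0.37026,+0.92409); SVD([r₁ r₂ r₃]) → R = UVᵀ:
  R  [+0.98568 +0.13950 +0.09468]
  R  [-0.09521 +0.92404 -0.37026]
  R  [-0.13914 +0.35594 +0.92409]
t = (+0.48447, +0.09418, +1.49389) m
tr R = 2.833811; θ = arccos((tr R − 1)/2) = 0.410540 rad = 23.522°
axis k = ((R−Rᵀ)₃₂, (R−Rᵀ)₁₃, (R−Rᵀ)₂₁) / (2 sinθ) = (+0.909790, +0.292941, -0.294052)
rvec = θ·k = (+0.373505, +0.120264, -0.120720)

rvec=(0.3735, 0.1203, -0.1207) tvec=(0.4845, 0.0942, 1.4939)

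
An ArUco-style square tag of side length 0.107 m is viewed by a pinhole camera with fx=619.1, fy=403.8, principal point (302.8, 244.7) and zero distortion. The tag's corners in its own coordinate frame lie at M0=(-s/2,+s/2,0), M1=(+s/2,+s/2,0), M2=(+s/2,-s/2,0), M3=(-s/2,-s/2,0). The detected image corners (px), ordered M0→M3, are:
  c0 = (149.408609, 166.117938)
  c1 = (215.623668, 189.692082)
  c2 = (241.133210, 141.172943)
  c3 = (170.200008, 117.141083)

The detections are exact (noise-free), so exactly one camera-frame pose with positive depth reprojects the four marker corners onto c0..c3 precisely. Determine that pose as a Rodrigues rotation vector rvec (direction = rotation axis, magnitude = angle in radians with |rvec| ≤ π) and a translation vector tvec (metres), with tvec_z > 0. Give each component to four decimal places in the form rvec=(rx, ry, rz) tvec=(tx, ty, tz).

rvec=(0.4403, 0.2752, 0.4578) tvec=(-0.1428, -0.1811, 0.8079)

Intrinsics K: fx=619.1, fy=403.8, cx=302.8, cy=244.7
Marker side s = 0.107 m; corners in marker frame (Z=0):
  M0 = (-0.0535, +0.0535, 0)
  M1 = (+0.0535, +0.0535, 0)
  M2 = (+0.0535, -0.0535, 0)
  M3 = (-0.0535, -0.0535, 0)
Detected image corners:
  c0 = (149.408609, 166.117938) px
  c1 = (215.623668, 189.692082) px
  c2 = (241.133210, 141.172943) px
  c3 = (170.200008, 117.141083) px
Planar DLT: solve 8×8 A·h = b for H (H[2,2]=1):
  H  [+602.50347 -104.05088 +193.37751]
  H  [+192.57412 +544.26866 +154.16036]
  H  [-0.19421 +0.57746 +1.00000]
B = K⁻¹H; ‖b₁‖=1.237851, ‖b₂‖=1.237851; λ = 2/(‖b₁‖+‖b₂‖) = 0.807851, sign → tz>0 ⇒ λ=+0.807851
r₁ = λ·B[:,0] = (+0.86293,+0.48035,-0.15690); r₂ = λ·B[:,1] = (-0.36394,+0.80618,+0.46650)
r₃ = r₁×r₂ = (+0.35057,-0.34546,+0.87049); SVD([r₁ r₂ r₃]) → R = UVᵀ:
  R  [+0.86293 -0.36394 +0.35057]
  R  [+0.48035 +0.80618 -0.34546]
  R  [-0.15690 +0.46650 +0.87049]
t = (-0.14278, -0.18114, +0.80785) m
tr R = 2.539607; θ = arccos((tr R − 1)/2) = 0.692263 rad = 39.664°
axis k = ((R−Rᵀ)₃₂, (R−Rᵀ)₁₃, (R−Rᵀ)₂₁) / (2 sinθ) = (+0.636051, +0.397523, +0.661373)
rvec = θ·k = (+0.440314, +0.275191, +0.457844)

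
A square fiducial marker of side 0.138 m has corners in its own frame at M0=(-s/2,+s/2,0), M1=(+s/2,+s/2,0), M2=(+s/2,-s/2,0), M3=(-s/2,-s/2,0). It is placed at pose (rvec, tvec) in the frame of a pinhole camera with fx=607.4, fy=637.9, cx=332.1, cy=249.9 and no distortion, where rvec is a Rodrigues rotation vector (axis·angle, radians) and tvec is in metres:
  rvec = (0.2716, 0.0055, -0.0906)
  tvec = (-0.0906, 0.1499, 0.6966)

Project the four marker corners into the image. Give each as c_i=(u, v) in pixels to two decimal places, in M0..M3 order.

c0=(202.27, 447.79) c1=(318.77, 437.54) c2=(306.89, 323.02) c3=(184.10, 334.24)

Intrinsics K: fx=607.4, fy=637.9, cx=332.1, cy=249.9
Marker side s = 0.138 m; corners in marker frame (Z=0):
  M0 = (-0.0690, +0.0690, 0)
  M1 = (+0.0690, +0.0690, 0)
  M2 = (+0.0690, -0.0690, 0)
  M3 = (-0.0690, -0.0690, 0)
rvec = (0.2716, 0.0055, -0.0906), |rvec| = θ = 0.28637 rad = 16.408°
Rodrigues: sinθ=0.28247, 1−cosθ=0.04072; R = I + sinθ·[k]× + (1−cosθ)·[k]×²:
    [+0.99591 +0.09011 -0.00679]
    [-0.08862 +0.95929 -0.26815]
    [-0.01764 +0.26766 +0.96335]
t = (-0.0906, 0.1499, 0.6966) m
M0: Pc = R·M0+t = (-0.15310, +0.22221, +0.71629); u = 607.4·(-0.15310)/0.71629 + 332.1 = 202.2732, v = 637.9·(+0.22221)/0.71629 + 249.9 = 447.7894
M1: Pc = R·M1+t = (-0.01566, +0.20998, +0.71385); u = 607.4·(-0.01566)/0.71385 + 332.1 = 318.7712, v = 637.9·(+0.20998)/0.71385 + 249.9 = 437.5354
M2: Pc = R·M2+t = (-0.02810, +0.07759, +0.67691); u = 607.4·(-0.02810)/0.67691 + 332.1 = 306.8859, v = 637.9·(+0.07759)/0.67691 + 249.9 = 323.0216
M3: Pc = R·M3+t = (-0.16554, +0.08982, +0.67935); u = 607.4·(-0.16554)/0.67935 + 332.1 = 184.0965, v = 637.9·(+0.08982)/0.67935 + 249.9 = 334.2435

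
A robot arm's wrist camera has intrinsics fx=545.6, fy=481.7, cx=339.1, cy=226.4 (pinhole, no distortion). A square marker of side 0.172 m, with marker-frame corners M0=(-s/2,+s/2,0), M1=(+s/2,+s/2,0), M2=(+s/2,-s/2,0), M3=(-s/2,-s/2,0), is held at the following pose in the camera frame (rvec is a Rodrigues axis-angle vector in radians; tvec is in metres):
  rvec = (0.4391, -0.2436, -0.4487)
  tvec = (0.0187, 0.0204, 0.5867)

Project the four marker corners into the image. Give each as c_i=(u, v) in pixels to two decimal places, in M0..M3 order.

Intrinsics K: fx=545.6, fy=481.7, cx=339.1, cy=226.4
Marker side s = 0.172 m; corners in marker frame (Z=0):
  M0 = (-0.0860, +0.0860, 0)
  M1 = (+0.0860, +0.0860, 0)
  M2 = (+0.0860, -0.0860, 0)
  M3 = (-0.0860, -0.0860, 0)
rvec = (0.4391, -0.2436, -0.4487), |rvec| = θ = 0.67341 rad = 38.584°
Rodrigues: sinθ=0.62366, 1−cosθ=0.21830; R = I + sinθ·[k]× + (1−cosθ)·[k]×²:
    [+0.87452 +0.36406 -0.32045]
    [-0.46704 +0.81027 -0.35404]
    [+0.13076 +0.45927 +0.87862]
t = (0.0187, 0.0204, 0.5867) m
M0: Pc = R·M0+t = (-0.02520, +0.13025, +0.61495); u = 545.6·(-0.02520)/0.61495 + 339.1 = 316.7424, v = 481.7·(+0.13025)/0.61495 + 226.4 = 328.4251
M1: Pc = R·M1+t = (+0.12522, +0.04992, +0.63744); u = 545.6·(+0.12522)/0.63744 + 339.1 = 446.2759, v = 481.7·(+0.04992)/0.63744 + 226.4 = 264.1214
M2: Pc = R·M2+t = (+0.06260, -0.08945, +0.55845); u = 545.6·(+0.06260)/0.55845 + 339.1 = 400.2593, v = 481.7·(-0.08945)/0.55845 + 226.4 = 149.2447
M3: Pc = R·M3+t = (-0.08782, -0.00912, +0.53596); u = 545.6·(-0.08782)/0.53596 + 339.1 = 249.7029, v = 481.7·(-0.00912)/0.53596 + 226.4 = 218.2056

c0=(316.74, 328.43) c1=(446.28, 264.12) c2=(400.26, 149.24) c3=(249.70, 218.21)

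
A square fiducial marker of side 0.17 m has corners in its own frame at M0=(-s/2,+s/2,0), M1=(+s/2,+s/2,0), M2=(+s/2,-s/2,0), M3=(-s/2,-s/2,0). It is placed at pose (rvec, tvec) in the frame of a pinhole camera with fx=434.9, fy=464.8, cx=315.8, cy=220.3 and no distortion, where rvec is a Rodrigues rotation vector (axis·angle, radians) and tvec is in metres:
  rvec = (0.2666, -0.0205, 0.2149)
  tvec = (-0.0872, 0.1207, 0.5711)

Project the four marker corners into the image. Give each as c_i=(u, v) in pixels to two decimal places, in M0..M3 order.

Intrinsics K: fx=434.9, fy=464.8, cx=315.8, cy=220.3
Marker side s = 0.17 m; corners in marker frame (Z=0):
  M0 = (-0.0850, +0.0850, 0)
  M1 = (+0.0850, +0.0850, 0)
  M2 = (+0.0850, -0.0850, 0)
  M3 = (-0.0850, -0.0850, 0)
rvec = (0.2666, -0.0205, 0.2149), |rvec| = θ = 0.34304 rad = 19.655°
Rodrigues: sinθ=0.33635, 1−cosθ=0.05826; R = I + sinθ·[k]× + (1−cosθ)·[k]×²:
    [+0.97693 -0.21342 +0.00827]
    [+0.20800 +0.94194 -0.26358]
    [+0.04847 +0.25922 +0.96460]
t = (-0.0872, 0.1207, 0.5711) m
M0: Pc = R·M0+t = (-0.18838, +0.18308, +0.58901); u = 434.9·(-0.18838)/0.58901 + 315.8 = 176.7098, v = 464.8·(+0.18308)/0.58901 + 220.3 = 364.7751
M1: Pc = R·M1+t = (-0.02230, +0.21845, +0.59725); u = 434.9·(-0.02230)/0.59725 + 315.8 = 299.5607, v = 464.8·(+0.21845)/0.59725 + 220.3 = 390.3007
M2: Pc = R·M2+t = (+0.01398, +0.05832, +0.55319); u = 434.9·(+0.01398)/0.55319 + 315.8 = 326.7900, v = 464.8·(+0.05832)/0.55319 + 220.3 = 269.2977
M3: Pc = R·M3+t = (-0.15210, +0.02295, +0.54495); u = 434.9·(-0.15210)/0.54495 + 315.8 = 194.4164, v = 464.8·(+0.02295)/0.54495 + 220.3 = 239.8785

c0=(176.71, 364.78) c1=(299.56, 390.30) c2=(326.79, 269.30) c3=(194.42, 239.88)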